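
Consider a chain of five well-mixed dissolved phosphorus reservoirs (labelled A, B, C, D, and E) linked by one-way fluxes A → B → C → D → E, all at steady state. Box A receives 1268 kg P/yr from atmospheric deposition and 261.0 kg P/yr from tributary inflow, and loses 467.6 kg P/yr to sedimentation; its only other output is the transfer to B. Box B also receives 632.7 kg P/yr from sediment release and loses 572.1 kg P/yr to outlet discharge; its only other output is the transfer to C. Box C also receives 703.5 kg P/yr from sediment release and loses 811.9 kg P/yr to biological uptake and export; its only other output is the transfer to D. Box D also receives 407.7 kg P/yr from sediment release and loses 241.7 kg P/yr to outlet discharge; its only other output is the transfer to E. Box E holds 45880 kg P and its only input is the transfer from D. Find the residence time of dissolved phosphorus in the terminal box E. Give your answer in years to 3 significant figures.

Box A: F(A→B) = (1268 + 261.0) − 467.6 = 1061.4 kg P/yr.
Box B: F(B→C) = (1061.4 + 632.7) − 572.1 = 1122.0 kg P/yr.
Box C: F(C→D) = (1122.0 + 703.5) − 811.9 = 1013.6 kg P/yr.
Box D: F(D→E) = (1013.6 + 407.7) − 241.7 = 1179.6 kg P/yr.
Box E throughput = its input = 1179.6 kg P/yr; τ = 45880 / 1179.6 = 38.89 yr.

38.9 yr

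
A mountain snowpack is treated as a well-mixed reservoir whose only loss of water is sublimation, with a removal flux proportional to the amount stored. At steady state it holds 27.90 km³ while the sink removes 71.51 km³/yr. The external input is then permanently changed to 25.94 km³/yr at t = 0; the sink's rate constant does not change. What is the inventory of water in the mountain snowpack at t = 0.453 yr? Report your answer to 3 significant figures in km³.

τ = M₀/F₀ = 27.90/71.51 = 0.3902 yr; rate constant k = 1/τ.
New steady state M_∞ = F₁/k = F₁·τ = 25.94 × 0.3902 = 10.121 km³.
M(t) = M_∞ + (M₀ − M_∞)·e^(−t/τ); t/τ = 0.453/0.3902 = 1.161, so e^(−t/τ) = 0.3131.
M(t) = 10.121 + 17.78 × 0.3131 = 15.688 km³.

15.7 km³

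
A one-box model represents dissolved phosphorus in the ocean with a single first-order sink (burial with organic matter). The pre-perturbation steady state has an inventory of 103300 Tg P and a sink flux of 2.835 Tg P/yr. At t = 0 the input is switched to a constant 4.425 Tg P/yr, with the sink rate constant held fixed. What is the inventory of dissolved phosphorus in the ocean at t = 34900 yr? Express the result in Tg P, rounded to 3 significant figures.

139000 Tg P

τ = M₀/F₀ = 103300/2.835 = 36440 yr; rate constant k = 1/τ.
New steady state M_∞ = F₁/k = F₁·τ = 4.425 × 36440 = 161240 Tg P.
M(t) = M_∞ + (M₀ − M_∞)·e^(−t/τ); t/τ = 34900/36440 = 0.9578, so e^(−t/τ) = 0.3837.
M(t) = 161240 − 57940 × 0.3837 = 139000 Tg P.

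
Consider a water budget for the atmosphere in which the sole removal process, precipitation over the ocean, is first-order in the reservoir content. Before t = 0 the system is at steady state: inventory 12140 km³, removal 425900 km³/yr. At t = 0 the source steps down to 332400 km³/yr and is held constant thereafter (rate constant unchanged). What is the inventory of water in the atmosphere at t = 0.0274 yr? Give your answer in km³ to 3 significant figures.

10500 km³

The sink rate constant is k = F₀/M₀ = 425900/12140 = 35.08 yr⁻¹.
Solving dM/dt = F₁ − kM with M(0) = M₀ gives M(t) = F₁/k + (M₀ − F₁/k)·e^(−kt).
F₁/k = 332400/35.08 = 9474.8 km³; kt = 35.08 × 0.0274 = 0.9613, e^(−kt) = 0.3824.
M(0.0274) = 9474.8 + (12140 − 9474.8) × 0.3824 = 9474.8 + 1019 = 10494 km³.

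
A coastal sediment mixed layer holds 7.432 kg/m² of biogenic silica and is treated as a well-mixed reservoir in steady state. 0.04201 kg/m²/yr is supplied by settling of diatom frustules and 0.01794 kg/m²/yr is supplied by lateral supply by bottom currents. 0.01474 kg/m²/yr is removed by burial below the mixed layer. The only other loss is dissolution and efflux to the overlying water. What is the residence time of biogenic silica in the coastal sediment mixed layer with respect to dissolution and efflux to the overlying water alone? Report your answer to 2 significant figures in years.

At steady state ΣF_in = ΣF_out.
ΣF_in = 0.04201 + 0.01794 = 0.059950 kg/m²/yr.
Dissolution and efflux to the overlying water flux = ΣF_in − (0.01474) = 0.059950 − 0.01474 = 0.04521 kg/m²/yr.
τ = M / F = 7.432 / 0.04521 = 164.4 yr.

160 yr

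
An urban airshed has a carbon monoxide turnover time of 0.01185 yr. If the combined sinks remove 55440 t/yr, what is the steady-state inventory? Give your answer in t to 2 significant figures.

τ = M/F ⇒ M = τ × F = 0.01185 × 55440 = 657.0 t.

660 t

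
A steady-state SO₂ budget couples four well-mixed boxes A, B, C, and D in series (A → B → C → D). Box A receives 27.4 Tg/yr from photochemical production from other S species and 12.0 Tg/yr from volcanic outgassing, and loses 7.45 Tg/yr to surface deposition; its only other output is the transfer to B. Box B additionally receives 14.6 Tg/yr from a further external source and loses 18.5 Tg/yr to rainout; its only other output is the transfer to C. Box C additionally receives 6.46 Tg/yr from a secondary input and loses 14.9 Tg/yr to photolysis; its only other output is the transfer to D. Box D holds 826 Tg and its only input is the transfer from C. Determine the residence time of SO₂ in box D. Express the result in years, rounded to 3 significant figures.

Box A: F(A→B) = (27.4 + 12.0) − 7.45 = 31.950 Tg/yr.
Box B: F(B→C) = (31.950 + 14.6) − 18.5 = 28.050 Tg/yr.
Box C: F(C→D) = (28.050 + 6.46) − 14.9 = 19.610 Tg/yr.
Box D throughput = its input = 19.610 Tg/yr; τ = 826 / 19.610 = 42.12 yr.

42.1 yr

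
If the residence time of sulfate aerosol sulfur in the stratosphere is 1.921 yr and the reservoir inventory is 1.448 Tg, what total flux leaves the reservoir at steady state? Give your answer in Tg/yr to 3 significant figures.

F = M / τ = 1.448 / 1.921 = 0.7538 Tg/yr.

0.754 Tg/yr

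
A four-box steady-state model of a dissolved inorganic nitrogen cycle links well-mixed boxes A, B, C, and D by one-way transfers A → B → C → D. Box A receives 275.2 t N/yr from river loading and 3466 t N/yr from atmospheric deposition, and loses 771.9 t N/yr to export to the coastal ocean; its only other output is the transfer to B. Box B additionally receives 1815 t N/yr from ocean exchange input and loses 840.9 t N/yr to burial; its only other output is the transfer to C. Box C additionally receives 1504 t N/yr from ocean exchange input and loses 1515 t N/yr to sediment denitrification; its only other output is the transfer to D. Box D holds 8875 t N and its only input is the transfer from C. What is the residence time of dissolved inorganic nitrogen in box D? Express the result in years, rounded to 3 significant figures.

Box A: F(A→B) = (275.2 + 3466) − 771.9 = 2969.3 t N/yr.
Box B: F(B→C) = (2969.3 + 1815) − 840.9 = 3943.4 t N/yr.
Box C: F(C→D) = (3943.4 + 1504) − 1515 = 3932.4 t N/yr.
Box D throughput = its input = 3932.4 t N/yr; τ = 8875 / 3932.4 = 2.257 yr.

2.26 yr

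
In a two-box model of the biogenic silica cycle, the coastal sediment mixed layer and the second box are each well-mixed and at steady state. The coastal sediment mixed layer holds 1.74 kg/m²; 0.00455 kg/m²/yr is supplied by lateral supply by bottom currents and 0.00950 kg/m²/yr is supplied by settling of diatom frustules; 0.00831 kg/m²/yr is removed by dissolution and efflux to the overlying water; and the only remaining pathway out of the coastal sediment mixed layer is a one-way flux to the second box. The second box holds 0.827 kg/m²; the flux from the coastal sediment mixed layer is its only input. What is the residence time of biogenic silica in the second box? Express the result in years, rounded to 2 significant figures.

Balance the coastal sediment mixed layer: ΣF_in = 0.00455 + 0.00950 = 0.014050 kg/m²/yr.
Flux to the second box = ΣF_in − (0.00831) = 0.0057400 kg/m²/yr.
At steady state the output of the second box equals its input, 0.0057400 kg/m²/yr.
τ = M / F = 0.827 / 0.0057400 = 144.1 yr.

140 yr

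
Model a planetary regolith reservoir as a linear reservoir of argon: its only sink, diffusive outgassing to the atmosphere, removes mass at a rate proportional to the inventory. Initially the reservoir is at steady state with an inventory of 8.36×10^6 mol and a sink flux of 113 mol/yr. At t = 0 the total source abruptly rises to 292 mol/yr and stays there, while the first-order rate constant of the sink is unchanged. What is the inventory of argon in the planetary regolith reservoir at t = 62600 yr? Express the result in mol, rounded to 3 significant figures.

The sink rate constant is k = F₀/M₀ = 113/8.36×10^6 = 1.352×10^-5 yr⁻¹.
Solving dM/dt = F₁ − kM with M(0) = M₀ gives M(t) = F₁/k + (M₀ − F₁/k)·e^(−kt).
F₁/k = 292/1.352×10^-5 = 2.1603×10^7 mol; kt = 1.352×10^-5 × 62600 = 0.8461, e^(−kt) = 0.4291.
M(62600) = 2.1603×10^7 + (8.36×10^6 − 2.1603×10^7) × 0.4291 = 2.1603×10^7 − 5.682×10^6 = 1.5921×10^7 mol.

1.59×10^7 mol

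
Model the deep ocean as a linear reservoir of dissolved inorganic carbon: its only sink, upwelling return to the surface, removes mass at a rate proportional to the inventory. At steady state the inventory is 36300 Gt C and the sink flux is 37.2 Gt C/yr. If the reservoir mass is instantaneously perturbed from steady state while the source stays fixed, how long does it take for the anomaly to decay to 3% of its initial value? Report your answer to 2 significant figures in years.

3400 yr

For a linear reservoir the anomaly decays as exp(−t/τ) with τ = M/F = 36300/37.2 = 975.8 yr.
exp(−t/τ) = 0.03 ⇒ t = −τ ln(0.03) = 975.8 × 3.507 = 3422 yr.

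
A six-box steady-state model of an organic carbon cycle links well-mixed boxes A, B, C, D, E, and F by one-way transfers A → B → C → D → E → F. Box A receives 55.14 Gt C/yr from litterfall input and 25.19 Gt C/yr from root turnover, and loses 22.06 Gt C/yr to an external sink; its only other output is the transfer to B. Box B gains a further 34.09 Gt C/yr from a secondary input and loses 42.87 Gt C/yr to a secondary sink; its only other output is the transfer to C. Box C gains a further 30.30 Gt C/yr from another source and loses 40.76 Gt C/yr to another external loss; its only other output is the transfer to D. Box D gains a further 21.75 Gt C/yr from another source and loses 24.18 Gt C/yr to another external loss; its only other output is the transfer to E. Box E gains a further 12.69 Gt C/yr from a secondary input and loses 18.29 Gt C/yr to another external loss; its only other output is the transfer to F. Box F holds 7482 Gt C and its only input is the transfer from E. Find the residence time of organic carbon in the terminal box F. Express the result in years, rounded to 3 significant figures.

241 yr

Box A: F(A→B) = (55.14 + 25.19) − 22.06 = 58.270 Gt C/yr.
Box B: F(B→C) = (58.270 + 34.09) − 42.87 = 49.490 Gt C/yr.
Box C: F(C→D) = (49.490 + 30.30) − 40.76 = 39.030 Gt C/yr.
Box D: F(D→E) = (39.030 + 21.75) − 24.18 = 36.600 Gt C/yr.
Box E: F(E→F) = (36.600 + 12.69) − 18.29 = 31.000 Gt C/yr.
Box F throughput = its input = 31.000 Gt C/yr; τ = 7482 / 31.000 = 241.4 yr.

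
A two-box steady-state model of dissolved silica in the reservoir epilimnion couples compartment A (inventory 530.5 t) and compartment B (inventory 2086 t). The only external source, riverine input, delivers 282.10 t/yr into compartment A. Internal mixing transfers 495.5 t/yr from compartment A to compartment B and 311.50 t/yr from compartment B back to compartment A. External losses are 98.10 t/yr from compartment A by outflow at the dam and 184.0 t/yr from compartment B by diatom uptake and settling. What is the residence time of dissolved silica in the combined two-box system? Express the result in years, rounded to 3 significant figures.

Treat the two boxes together as one reservoir: the mixing fluxes between them are internal recycling, so τ = ΣM / Σ(external losses).
M_total = 530.5 + 2086 = 2616.5 t.
ΣF_external_out = 98.10 + 184.0 = 282.10 t/yr.
τ = M_total / ΣF_ext = 2616.5 / 282.10 = 9.275 yr.

9.28 yr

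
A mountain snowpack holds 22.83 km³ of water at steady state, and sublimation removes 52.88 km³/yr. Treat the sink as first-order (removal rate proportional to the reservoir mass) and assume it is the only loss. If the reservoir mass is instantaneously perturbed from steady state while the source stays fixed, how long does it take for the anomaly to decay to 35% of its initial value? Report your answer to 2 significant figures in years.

For a linear reservoir the anomaly decays as exp(−t/τ) with τ = M/F = 22.83/52.88 = 0.4317 yr.
exp(−t/τ) = 0.35 ⇒ t = −τ ln(0.35) = 0.4317 × 1.050 = 0.4532 yr.

0.45 yr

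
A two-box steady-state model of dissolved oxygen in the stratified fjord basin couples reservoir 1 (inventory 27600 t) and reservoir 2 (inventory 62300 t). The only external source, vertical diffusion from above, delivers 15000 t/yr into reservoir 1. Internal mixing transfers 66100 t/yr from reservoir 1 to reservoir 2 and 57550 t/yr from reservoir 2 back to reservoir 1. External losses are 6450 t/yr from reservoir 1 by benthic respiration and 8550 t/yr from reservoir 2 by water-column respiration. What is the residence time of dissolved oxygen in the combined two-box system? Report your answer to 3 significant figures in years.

5.99 yr

For the system as a whole, the A↔B exchange is internal and contributes nothing to the throughput; only the external sinks remove mass.
M_total = 27600 + 62300 = 89900 t.
ΣF_external_out = 6450 + 8550 = 15000 t/yr.
τ = M_total / ΣF_ext = 89900 / 15000 = 5.993 yr.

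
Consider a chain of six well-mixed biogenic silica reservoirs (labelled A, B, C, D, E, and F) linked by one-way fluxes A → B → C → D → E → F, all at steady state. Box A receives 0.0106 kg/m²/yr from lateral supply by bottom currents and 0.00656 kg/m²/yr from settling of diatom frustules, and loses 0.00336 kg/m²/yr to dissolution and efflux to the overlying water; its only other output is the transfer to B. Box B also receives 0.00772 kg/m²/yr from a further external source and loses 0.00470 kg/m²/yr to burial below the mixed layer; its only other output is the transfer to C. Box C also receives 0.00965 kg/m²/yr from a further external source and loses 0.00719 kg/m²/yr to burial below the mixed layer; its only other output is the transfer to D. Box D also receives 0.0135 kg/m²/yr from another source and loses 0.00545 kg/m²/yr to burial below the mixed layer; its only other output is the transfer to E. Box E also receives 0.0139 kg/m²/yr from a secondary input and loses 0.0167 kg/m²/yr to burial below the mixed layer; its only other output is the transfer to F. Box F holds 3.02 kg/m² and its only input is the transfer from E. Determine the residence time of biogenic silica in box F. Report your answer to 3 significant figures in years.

Box A: F(A→B) = (0.0106 + 0.00656) − 0.00336 = 0.013800 kg/m²/yr.
Box B: F(B→C) = (0.013800 + 0.00772) − 0.00470 = 0.016820 kg/m²/yr.
Box C: F(C→D) = (0.016820 + 0.00965) − 0.00719 = 0.019280 kg/m²/yr.
Box D: F(D→E) = (0.019280 + 0.0135) − 0.00545 = 0.027330 kg/m²/yr.
Box E: F(E→F) = (0.027330 + 0.0139) − 0.0167 = 0.024530 kg/m²/yr.
Box F throughput = its input = 0.024530 kg/m²/yr; τ = 3.02 / 0.024530 = 123.1 yr.

123 yr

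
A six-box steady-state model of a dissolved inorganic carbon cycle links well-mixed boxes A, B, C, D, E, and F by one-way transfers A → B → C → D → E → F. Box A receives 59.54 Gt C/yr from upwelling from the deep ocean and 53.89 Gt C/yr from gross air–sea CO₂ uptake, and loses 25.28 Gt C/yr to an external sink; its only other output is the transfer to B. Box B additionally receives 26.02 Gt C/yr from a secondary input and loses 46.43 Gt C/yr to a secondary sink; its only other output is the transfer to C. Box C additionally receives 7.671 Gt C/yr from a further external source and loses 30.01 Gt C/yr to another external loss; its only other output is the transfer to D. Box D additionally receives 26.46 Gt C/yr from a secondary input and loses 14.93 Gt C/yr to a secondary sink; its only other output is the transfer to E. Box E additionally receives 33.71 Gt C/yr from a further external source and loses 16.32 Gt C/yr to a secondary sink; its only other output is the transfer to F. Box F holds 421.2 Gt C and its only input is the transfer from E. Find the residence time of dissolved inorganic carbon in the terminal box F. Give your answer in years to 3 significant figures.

Box A: F(A→B) = (59.54 + 53.89) − 25.28 = 88.150 Gt C/yr.
Box B: F(B→C) = (88.150 + 26.02) − 46.43 = 67.740 Gt C/yr.
Box C: F(C→D) = (67.740 + 7.671) − 30.01 = 45.401 Gt C/yr.
Box D: F(D→E) = (45.401 + 26.46) − 14.93 = 56.931 Gt C/yr.
Box E: F(E→F) = (56.931 + 33.71) − 16.32 = 74.321 Gt C/yr.
Box F throughput = its input = 74.321 Gt C/yr; τ = 421.2 / 74.321 = 5.667 yr.

5.67 yr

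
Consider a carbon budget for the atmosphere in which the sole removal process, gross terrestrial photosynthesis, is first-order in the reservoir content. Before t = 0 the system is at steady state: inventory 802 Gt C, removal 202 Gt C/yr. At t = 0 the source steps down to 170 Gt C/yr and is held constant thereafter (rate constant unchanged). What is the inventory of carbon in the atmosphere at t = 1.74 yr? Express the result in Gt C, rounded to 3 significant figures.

757 Gt C

The sink rate constant is k = F₀/M₀ = 202/802 = 0.2519 yr⁻¹.
Solving dM/dt = F₁ − kM with M(0) = M₀ gives M(t) = F₁/k + (M₀ − F₁/k)·e^(−kt).
F₁/k = 170/0.2519 = 674.95 Gt C; kt = 0.2519 × 1.74 = 0.4383, e^(−kt) = 0.6452.
M(1.74) = 674.95 + (802 − 674.95) × 0.6452 = 674.95 + 81.97 = 756.92 Gt C.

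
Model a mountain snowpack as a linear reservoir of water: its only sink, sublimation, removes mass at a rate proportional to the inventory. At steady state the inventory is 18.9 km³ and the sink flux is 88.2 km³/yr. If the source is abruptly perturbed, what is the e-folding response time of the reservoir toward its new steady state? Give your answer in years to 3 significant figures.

For a linear reservoir the response time equals the residence time τ = M/F.
τ = 18.9 / 88.2 = 0.2143 yr.

0.214 yr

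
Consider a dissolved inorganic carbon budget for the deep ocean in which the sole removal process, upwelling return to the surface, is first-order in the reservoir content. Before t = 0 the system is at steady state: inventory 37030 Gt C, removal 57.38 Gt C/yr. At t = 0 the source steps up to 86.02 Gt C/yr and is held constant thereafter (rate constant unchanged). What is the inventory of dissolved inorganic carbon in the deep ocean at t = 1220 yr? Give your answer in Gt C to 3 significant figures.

52700 Gt C

τ = M₀/F₀ = 37030/57.38 = 645.3 yr; rate constant k = 1/τ.
New steady state M_∞ = F₁/k = F₁·τ = 86.02 × 645.3 = 55513 Gt C.
M(t) = M_∞ + (M₀ − M_∞)·e^(−t/τ); t/τ = 1220/645.3 = 1.890, so e^(−t/τ) = 0.1510.
M(t) = 55513 − 18480 × 0.1510 = 52722 Gt C.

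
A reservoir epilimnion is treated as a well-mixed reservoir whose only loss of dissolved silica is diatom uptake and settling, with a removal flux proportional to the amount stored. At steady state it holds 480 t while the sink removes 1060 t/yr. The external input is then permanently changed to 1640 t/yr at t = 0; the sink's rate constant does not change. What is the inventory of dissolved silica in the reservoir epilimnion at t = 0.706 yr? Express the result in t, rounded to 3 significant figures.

687 t

Residence time τ = M₀/F₀ = 0.4528 yr. The eventual steady state is M_∞ = M₀·(F₁/F₀) = 480 × 1640/1060 = 742.64 t.
The anomaly ΔM(t) = M(t) − M_∞ decays as ΔM₀·e^(−t/τ) with ΔM₀ = 480 − 742.64 = −262.6 t.
At t = 0.706 yr, e^(−t/τ) = e^(−1.559) = 0.2103, so ΔM = −55.24 t and M = 742.64 − 55.24 = 687.40 t.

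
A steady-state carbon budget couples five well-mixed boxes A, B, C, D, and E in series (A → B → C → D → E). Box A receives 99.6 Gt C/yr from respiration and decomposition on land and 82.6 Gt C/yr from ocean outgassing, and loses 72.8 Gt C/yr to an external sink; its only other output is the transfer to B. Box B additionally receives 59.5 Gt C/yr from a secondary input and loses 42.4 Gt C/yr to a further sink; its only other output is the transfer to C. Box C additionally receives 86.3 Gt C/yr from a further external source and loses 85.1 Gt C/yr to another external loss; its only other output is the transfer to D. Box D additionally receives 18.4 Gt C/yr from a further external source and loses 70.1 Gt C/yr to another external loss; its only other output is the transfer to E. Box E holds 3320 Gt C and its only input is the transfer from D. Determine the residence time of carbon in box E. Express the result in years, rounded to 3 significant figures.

Box A: F(A→B) = (99.6 + 82.6) − 72.8 = 109.40 Gt C/yr.
Box B: F(B→C) = (109.40 + 59.5) − 42.4 = 126.50 Gt C/yr.
Box C: F(C→D) = (126.50 + 86.3) − 85.1 = 127.70 Gt C/yr.
Box D: F(D→E) = (127.70 + 18.4) − 70.1 = 76.000 Gt C/yr.
Box E throughput = its input = 76.000 Gt C/yr; τ = 3320 / 76.000 = 43.68 yr.

43.7 yr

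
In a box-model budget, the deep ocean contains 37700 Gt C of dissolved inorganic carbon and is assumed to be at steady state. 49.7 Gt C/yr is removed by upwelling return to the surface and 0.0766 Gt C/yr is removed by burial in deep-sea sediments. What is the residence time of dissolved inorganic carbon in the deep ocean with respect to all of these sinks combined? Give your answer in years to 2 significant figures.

760 yr

Total removal flux = 49.7 + 0.0766 = 49.777 Gt C/yr.
τ = M / ΣF_out = 37700 / 49.777 = 757.4 yr.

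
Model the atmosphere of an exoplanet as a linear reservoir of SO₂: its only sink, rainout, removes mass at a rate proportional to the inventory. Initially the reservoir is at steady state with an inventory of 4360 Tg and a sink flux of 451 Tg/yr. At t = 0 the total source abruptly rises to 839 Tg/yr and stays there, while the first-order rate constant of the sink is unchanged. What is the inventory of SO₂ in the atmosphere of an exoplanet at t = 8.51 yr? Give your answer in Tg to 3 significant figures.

The sink rate constant is k = F₀/M₀ = 451/4360 = 0.1034 yr⁻¹.
Solving dM/dt = F₁ − kM with M(0) = M₀ gives M(t) = F₁/k + (M₀ − F₁/k)·e^(−kt).
F₁/k = 839/0.1034 = 8111.0 Tg; kt = 0.1034 × 8.51 = 0.8803, e^(−kt) = 0.4147.
M(8.51) = 8111.0 + (4360 − 8111.0) × 0.4147 = 8111.0 − 1555 = 6555.6 Tg.

6560 Tg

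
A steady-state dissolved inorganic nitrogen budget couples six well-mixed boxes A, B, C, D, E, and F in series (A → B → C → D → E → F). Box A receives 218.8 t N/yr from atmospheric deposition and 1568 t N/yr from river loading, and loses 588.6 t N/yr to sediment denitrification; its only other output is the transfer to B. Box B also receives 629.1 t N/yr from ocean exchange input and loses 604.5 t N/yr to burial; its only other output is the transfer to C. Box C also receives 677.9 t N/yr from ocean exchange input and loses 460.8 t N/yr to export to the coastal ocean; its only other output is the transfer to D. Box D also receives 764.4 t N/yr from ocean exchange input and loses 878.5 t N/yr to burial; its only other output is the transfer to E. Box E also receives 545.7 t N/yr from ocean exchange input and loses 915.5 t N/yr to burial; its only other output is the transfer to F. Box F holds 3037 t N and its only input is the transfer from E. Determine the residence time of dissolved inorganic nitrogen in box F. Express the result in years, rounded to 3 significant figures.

3.18 yr

Box A: F(A→B) = (218.8 + 1568) − 588.6 = 1198.2 t N/yr.
Box B: F(B→C) = (1198.2 + 629.1) − 604.5 = 1222.8 t N/yr.
Box C: F(C→D) = (1222.8 + 677.9) − 460.8 = 1439.9 t N/yr.
Box D: F(D→E) = (1439.9 + 764.4) − 878.5 = 1325.8 t N/yr.
Box E: F(E→F) = (1325.8 + 545.7) − 915.5 = 956.00 t N/yr.
Box F throughput = its input = 956.00 t N/yr; τ = 3037 / 956.00 = 3.177 yr.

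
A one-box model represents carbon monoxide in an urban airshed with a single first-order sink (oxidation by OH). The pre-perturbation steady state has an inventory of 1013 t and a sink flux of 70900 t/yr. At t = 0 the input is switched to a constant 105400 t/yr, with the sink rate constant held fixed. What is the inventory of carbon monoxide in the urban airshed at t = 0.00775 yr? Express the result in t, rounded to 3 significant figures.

1220 t

τ = M₀/F₀ = 1013/70900 = 0.01429 yr; rate constant k = 1/τ.
New steady state M_∞ = F₁/k = F₁·τ = 105400 × 0.01429 = 1505.9 t.
M(t) = M_∞ + (M₀ − M_∞)·e^(−t/τ); t/τ = 0.00775/0.01429 = 0.5424, so e^(−t/τ) = 0.5813.
M(t) = 1505.9 − 492.9 × 0.5813 = 1219.4 t.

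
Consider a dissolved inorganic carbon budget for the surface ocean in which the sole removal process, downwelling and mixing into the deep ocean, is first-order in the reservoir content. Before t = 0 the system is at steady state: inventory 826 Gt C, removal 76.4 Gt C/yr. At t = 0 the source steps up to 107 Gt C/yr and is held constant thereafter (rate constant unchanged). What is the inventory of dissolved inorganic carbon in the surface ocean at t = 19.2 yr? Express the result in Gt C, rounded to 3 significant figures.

τ = M₀/F₀ = 826/76.4 = 10.81 yr; rate constant k = 1/τ.
New steady state M_∞ = F₁/k = F₁·τ = 107 × 10.81 = 1156.8 Gt C.
M(t) = M_∞ + (M₀ − M_∞)·e^(−t/τ); t/τ = 19.2/10.81 = 1.776, so e^(−t/τ) = 0.1693.
M(t) = 1156.8 − 330.8 × 0.1693 = 1100.8 Gt C.

1100 Gt C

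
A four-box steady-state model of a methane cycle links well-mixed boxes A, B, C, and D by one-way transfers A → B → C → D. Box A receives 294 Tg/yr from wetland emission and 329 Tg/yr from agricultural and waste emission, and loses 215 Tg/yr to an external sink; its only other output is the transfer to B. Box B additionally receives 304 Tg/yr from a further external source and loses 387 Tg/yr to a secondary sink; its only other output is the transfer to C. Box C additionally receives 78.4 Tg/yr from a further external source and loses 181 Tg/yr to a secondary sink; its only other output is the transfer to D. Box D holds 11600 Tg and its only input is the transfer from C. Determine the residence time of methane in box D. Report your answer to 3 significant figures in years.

52.2 yr

Box A: F(A→B) = (294 + 329) − 215 = 408.00 Tg/yr.
Box B: F(B→C) = (408.00 + 304) − 387 = 325.00 Tg/yr.
Box C: F(C→D) = (325.00 + 78.4) − 181 = 222.40 Tg/yr.
Box D throughput = its input = 222.40 Tg/yr; τ = 11600 / 222.40 = 52.16 yr.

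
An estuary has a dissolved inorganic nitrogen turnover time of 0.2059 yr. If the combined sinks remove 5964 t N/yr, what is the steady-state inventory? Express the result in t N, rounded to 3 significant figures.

1230 t N

τ = M/F ⇒ M = τ × F = 0.2059 × 5964 = 1228 t N.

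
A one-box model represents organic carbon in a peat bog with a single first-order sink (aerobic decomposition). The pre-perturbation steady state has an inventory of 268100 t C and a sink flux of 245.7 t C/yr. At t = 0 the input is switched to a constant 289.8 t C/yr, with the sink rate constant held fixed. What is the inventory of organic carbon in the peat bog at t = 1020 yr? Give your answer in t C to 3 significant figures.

297000 t C

τ = M₀/F₀ = 268100/245.7 = 1091 yr; rate constant k = 1/τ.
New steady state M_∞ = F₁/k = F₁·τ = 289.8 × 1091 = 316220 t C.
M(t) = M_∞ + (M₀ − M_∞)·e^(−t/τ); t/τ = 1020/1091 = 0.9348, so e^(−t/τ) = 0.3927.
M(t) = 316220 − 48120 × 0.3927 = 297320 t C.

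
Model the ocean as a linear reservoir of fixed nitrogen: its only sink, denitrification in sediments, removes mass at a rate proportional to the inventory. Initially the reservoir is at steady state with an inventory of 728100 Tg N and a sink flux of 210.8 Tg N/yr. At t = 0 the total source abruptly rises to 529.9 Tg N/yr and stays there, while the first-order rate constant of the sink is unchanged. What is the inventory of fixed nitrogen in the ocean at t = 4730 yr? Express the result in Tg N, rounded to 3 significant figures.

Residence time τ = M₀/F₀ = 3454 yr. The eventual steady state is M_∞ = M₀·(F₁/F₀) = 728100 × 529.9/210.8 = 1.8303×10^6 Tg N.
The anomaly ΔM(t) = M(t) − M_∞ decays as ΔM₀·e^(−t/τ) with ΔM₀ = 728100 − 1.8303×10^6 = −1.102×10^6 Tg N.
At t = 4730 yr, e^(−t/τ) = e^(−1.369) = 0.2543, so ΔM = −280200 Tg N and M = 1.8303×10^6 − 280200 = 1.5500×10^6 Tg N.

1.55×10^6 Tg N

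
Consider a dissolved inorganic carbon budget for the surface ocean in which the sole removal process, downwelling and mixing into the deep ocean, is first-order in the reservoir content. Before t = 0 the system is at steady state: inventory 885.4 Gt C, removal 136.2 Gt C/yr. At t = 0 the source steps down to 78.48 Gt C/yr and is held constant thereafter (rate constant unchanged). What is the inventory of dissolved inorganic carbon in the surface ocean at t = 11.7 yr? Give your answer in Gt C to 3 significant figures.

The sink rate constant is k = F₀/M₀ = 136.2/885.4 = 0.1538 yr⁻¹.
Solving dM/dt = F₁ − kM with M(0) = M₀ gives M(t) = F₁/k + (M₀ − F₁/k)·e^(−kt).
F₁/k = 78.48/0.1538 = 510.18 Gt C; kt = 0.1538 × 11.7 = 1.800, e^(−kt) = 0.1653.
M(11.7) = 510.18 + (885.4 − 510.18) × 0.1653 = 510.18 + 62.04 = 572.21 Gt C.

572 Gt C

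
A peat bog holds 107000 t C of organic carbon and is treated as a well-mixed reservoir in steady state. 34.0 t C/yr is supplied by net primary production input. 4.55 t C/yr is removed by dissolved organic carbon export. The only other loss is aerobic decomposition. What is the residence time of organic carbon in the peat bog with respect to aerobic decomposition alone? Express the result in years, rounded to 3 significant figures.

3630 yr

At steady state ΣF_in = ΣF_out.
ΣF_in = 34.000 t C/yr.
Aerobic decomposition flux = ΣF_in − (4.55) = 34.000 − 4.550 = 29.45 t C/yr.
τ = M / F = 107000 / 29.45 = 3633 yr.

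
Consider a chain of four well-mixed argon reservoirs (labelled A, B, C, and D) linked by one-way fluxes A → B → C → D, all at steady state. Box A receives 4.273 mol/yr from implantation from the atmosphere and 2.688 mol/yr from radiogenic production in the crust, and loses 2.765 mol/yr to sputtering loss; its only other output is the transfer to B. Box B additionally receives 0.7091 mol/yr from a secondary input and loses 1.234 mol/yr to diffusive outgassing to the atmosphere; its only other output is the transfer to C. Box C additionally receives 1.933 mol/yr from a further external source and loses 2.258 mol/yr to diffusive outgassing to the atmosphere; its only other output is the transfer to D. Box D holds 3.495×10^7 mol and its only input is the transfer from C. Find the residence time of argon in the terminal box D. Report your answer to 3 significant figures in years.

1.04×10^7 yr

Box A: F(A→B) = (4.273 + 2.688) − 2.765 = 4.1960 mol/yr.
Box B: F(B→C) = (4.1960 + 0.7091) − 1.234 = 3.6711 mol/yr.
Box C: F(C→D) = (3.6711 + 1.933) − 2.258 = 3.3461 mol/yr.
Box D throughput = its input = 3.3461 mol/yr; τ = 3.495×10^7 / 3.3461 = 1.044×10^7 yr.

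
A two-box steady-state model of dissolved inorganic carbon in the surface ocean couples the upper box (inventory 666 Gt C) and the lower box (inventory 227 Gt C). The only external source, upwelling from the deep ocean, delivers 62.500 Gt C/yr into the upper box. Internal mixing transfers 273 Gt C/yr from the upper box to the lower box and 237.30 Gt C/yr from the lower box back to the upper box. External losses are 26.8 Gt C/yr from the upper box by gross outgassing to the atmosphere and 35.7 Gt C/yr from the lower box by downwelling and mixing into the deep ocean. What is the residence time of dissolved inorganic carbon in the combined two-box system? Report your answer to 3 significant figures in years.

Residence time in the combined system uses the total inventory and the total *external* removal — internal exchanges between the two boxes cancel.
M_total = 666 + 227 = 893.00 Gt C.
ΣF_external_out = 26.8 + 35.7 = 62.500 Gt C/yr.
τ = M_total / ΣF_ext = 893.00 / 62.500 = 14.29 yr.

14.3 yr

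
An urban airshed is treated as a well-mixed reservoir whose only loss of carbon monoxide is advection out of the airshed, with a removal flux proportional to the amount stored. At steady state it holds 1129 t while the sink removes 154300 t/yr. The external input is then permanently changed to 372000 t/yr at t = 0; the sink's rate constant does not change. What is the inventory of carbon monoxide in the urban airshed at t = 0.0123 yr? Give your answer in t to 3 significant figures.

τ = M₀/F₀ = 1129/154300 = 0.007317 yr; rate constant k = 1/τ.
New steady state M_∞ = F₁/k = F₁·τ = 372000 × 0.007317 = 2721.9 t.
M(t) = M_∞ + (M₀ − M_∞)·e^(−t/τ); t/τ = 0.0123/0.007317 = 1.681, so e^(−t/τ) = 0.1862.
M(t) = 2721.9 − 1593 × 0.1862 = 2425.3 t.

2430 t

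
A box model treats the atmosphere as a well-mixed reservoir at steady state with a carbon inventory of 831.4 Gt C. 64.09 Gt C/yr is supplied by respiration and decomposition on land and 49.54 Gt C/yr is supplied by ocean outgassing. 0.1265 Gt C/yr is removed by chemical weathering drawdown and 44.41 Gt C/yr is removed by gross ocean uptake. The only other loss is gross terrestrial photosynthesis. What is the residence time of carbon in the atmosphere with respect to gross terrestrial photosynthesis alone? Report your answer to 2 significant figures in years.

12 yr

At steady state ΣF_in = ΣF_out.
ΣF_in = 64.09 + 49.54 = 113.63 Gt C/yr.
Gross terrestrial photosynthesis flux = ΣF_in − (0.1265 + 44.41) = 113.63 − 44.54 = 69.09 Gt C/yr.
τ = M / F = 831.4 / 69.09 = 12.03 yr.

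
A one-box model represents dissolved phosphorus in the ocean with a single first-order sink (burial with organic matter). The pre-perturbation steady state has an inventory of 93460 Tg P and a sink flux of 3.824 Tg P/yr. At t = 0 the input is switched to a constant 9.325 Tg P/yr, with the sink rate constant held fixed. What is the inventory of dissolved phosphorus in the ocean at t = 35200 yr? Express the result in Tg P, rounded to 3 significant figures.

196000 Tg P

Residence time τ = M₀/F₀ = 24440 yr. The eventual steady state is M_∞ = M₀·(F₁/F₀) = 93460 × 9.325/3.824 = 227910 Tg P.
The anomaly ΔM(t) = M(t) − M_∞ decays as ΔM₀·e^(−t/τ) with ΔM₀ = 93460 − 227910 = −134400 Tg P.
At t = 35200 yr, e^(−t/τ) = e^(−1.440) = 0.2369, so ΔM = −31850 Tg P and M = 227910 − 31850 = 196060 Tg P.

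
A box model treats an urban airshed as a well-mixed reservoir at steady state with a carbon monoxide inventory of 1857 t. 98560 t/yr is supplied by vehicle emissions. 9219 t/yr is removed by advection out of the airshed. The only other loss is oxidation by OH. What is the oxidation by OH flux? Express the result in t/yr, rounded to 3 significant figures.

At steady state ΣF_in = ΣF_out.
ΣF_in = 98560 t/yr.
Oxidation by OH flux = ΣF_in − (9219) = 98560 − 9219 = 89340 t/yr.

89300 t/yr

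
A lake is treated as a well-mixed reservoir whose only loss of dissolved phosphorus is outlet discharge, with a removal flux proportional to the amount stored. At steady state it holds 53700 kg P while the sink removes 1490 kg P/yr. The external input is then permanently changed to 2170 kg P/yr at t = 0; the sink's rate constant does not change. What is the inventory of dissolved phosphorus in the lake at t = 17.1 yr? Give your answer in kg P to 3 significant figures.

τ = M₀/F₀ = 53700/1490 = 36.04 yr; rate constant k = 1/τ.
New steady state M_∞ = F₁/k = F₁·τ = 2170 × 36.04 = 78207 kg P.
M(t) = M_∞ + (M₀ − M_∞)·e^(−t/τ); t/τ = 17.1/36.04 = 0.4745, so e^(−t/τ) = 0.6222.
M(t) = 78207 − 24510 × 0.6222 = 62959 kg P.

63000 kg P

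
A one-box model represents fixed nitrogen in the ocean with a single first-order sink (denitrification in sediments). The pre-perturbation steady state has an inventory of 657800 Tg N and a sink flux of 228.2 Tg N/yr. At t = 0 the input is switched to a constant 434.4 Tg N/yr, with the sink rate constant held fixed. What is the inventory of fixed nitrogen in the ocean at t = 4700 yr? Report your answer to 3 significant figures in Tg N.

Residence time τ = M₀/F₀ = 2883 yr. The eventual steady state is M_∞ = M₀·(F₁/F₀) = 657800 × 434.4/228.2 = 1.2522×10^6 Tg N.
The anomaly ΔM(t) = M(t) − M_∞ decays as ΔM₀·e^(−t/τ) with ΔM₀ = 657800 − 1.2522×10^6 = −594400 Tg N.
At t = 4700 yr, e^(−t/τ) = e^(−1.630) = 0.1958, so ΔM = −116400 Tg N and M = 1.2522×10^6 − 116400 = 1.1358×10^6 Tg N.

1.14×10^6 Tg N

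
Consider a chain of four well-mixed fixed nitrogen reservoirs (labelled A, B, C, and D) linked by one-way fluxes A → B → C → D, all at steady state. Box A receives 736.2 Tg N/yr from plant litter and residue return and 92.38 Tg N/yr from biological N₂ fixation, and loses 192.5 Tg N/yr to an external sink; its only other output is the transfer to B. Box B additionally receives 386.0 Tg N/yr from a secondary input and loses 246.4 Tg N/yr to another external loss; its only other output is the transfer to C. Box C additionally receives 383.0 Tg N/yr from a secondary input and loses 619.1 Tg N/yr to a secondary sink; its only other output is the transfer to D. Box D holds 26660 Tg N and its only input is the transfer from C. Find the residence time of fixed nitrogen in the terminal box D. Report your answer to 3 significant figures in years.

Box A: F(A→B) = (736.2 + 92.38) − 192.5 = 636.08 Tg N/yr.
Box B: F(B→C) = (636.08 + 386.0) − 246.4 = 775.68 Tg N/yr.
Box C: F(C→D) = (775.68 + 383.0) − 619.1 = 539.58 Tg N/yr.
Box D throughput = its input = 539.58 Tg N/yr; τ = 26660 / 539.58 = 49.41 yr.

49.4 yr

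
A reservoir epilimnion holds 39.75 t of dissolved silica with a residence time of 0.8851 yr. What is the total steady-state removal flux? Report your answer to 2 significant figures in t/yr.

45 t/yr

F = M / τ = 39.75 / 0.8851 = 44.91 t/yr.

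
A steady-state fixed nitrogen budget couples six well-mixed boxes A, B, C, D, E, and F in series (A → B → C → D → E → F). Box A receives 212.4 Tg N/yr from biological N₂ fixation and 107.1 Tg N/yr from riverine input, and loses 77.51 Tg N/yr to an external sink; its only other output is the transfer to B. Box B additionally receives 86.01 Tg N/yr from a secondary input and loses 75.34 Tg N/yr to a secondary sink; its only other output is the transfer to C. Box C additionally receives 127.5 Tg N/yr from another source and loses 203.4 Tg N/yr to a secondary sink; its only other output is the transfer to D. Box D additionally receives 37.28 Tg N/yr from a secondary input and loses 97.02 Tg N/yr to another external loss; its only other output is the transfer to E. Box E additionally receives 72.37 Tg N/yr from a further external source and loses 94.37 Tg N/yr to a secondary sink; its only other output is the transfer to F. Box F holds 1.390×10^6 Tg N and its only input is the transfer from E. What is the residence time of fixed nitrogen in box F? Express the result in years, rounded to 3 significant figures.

14600 yr

Box A: F(A→B) = (212.4 + 107.1) − 77.51 = 241.99 Tg N/yr.
Box B: F(B→C) = (241.99 + 86.01) − 75.34 = 252.66 Tg N/yr.
Box C: F(C→D) = (252.66 + 127.5) − 203.4 = 176.76 Tg N/yr.
Box D: F(D→E) = (176.76 + 37.28) − 97.02 = 117.02 Tg N/yr.
Box E: F(E→F) = (117.02 + 72.37) − 94.37 = 95.020 Tg N/yr.
Box F throughput = its input = 95.020 Tg N/yr; τ = 1.390×10^6 / 95.020 = 14630 yr.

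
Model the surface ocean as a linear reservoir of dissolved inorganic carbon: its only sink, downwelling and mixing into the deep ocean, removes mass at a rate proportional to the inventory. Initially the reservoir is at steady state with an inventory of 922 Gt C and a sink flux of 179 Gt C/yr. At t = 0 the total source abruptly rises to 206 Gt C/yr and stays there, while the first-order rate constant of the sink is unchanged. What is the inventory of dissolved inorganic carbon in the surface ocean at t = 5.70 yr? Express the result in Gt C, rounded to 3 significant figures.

The sink rate constant is k = F₀/M₀ = 179/922 = 0.1941 yr⁻¹.
Solving dM/dt = F₁ − kM with M(0) = M₀ gives M(t) = F₁/k + (M₀ − F₁/k)·e^(−kt).
F₁/k = 206/0.1941 = 1061.1 Gt C; kt = 0.1941 × 5.70 = 1.107, e^(−kt) = 0.3307.
M(5.70) = 1061.1 + (922 − 1061.1) × 0.3307 = 1061.1 − 45.99 = 1015.1 Gt C.

1020 Gt C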